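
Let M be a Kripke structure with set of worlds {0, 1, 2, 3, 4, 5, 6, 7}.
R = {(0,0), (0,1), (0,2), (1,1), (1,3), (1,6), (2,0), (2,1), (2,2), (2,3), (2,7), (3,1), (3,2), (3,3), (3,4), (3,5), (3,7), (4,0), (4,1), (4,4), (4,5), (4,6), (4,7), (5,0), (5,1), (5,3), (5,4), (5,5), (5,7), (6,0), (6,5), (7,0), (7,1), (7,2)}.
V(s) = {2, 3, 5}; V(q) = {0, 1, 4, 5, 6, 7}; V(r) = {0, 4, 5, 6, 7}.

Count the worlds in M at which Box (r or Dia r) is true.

Recall that Box ψ holds at a world iff ψ holds at every accessible world, and Dia ψ holds iff ψ holds at some accessible world.
Let φ = Box (r or Dia r). Evaluate φ at each world:
  0 (successors {0, 1, 2}): φ is true.
  1 (successors {1, 3, 6}): φ is true.
  2 (successors {0, 1, 2, 3, 7}): φ is true.
  3 (successors {1, 2, 3, 4, 5, 7}): φ is true.
  4 (successors {0, 1, 4, 5, 6, 7}): φ is true.
  5 (successors {0, 1, 3, 4, 5, 7}): φ is true.
  6 (successors {0, 5}): φ is true.
  7 (successors {0, 1, 2}): φ is true.
For instance, at 4:
  At 4: Box (r or Dia r) requires r or Dia r at every successor {0, 1, 4, 5, 6, 7}.
    At 0: r or Dia r is true.
    At 1: r or Dia r is true.
    At 4: r or Dia r is true.
    At 5: r or Dia r is true.
    At 6: r or Dia r is true.
    At 7: r or Dia r is true.
  So Box (r or Dia r) is true at 4.
Satisfying worlds: {0, 1, 2, 3, 4, 5, 6, 7}

8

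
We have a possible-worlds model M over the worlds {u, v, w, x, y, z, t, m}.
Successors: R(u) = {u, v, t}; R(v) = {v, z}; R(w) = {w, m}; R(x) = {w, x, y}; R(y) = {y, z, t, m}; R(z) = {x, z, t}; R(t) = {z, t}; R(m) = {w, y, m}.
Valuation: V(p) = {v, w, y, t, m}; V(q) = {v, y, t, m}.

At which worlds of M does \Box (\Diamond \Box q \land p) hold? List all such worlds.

Recall that \Box ψ holds at a world iff ψ holds at every accessible world, and \Diamond ψ holds iff ψ holds at some accessible world.
Let φ = \Box (\Diamond \Box q \land p). Evaluate φ at each world:
  u (successors {u, v, t}): φ is false.
  v (successors {v, z}): φ is false.
  w (successors {w, m}): φ is false.
  x (successors {w, x, y}): φ is false.
  y (successors {y, z, t, m}): φ is false.
  z (successors {x, z, t}): φ is false.
  t (successors {z, t}): φ is false.
  m (successors {w, y, m}): φ is false.
For instance, at w:
  At w: \Box (\Diamond \Box q \land p) requires \Diamond \Box q \land p at every successor {w, m}.
    \Diamond \Box q \land p fails at w, so \Box (\Diamond \Box q \land p) is false at w.
      At w: \Diamond \Box q is false, p is true, so \Diamond \Box q \land p is false.
Satisfying worlds: none.

none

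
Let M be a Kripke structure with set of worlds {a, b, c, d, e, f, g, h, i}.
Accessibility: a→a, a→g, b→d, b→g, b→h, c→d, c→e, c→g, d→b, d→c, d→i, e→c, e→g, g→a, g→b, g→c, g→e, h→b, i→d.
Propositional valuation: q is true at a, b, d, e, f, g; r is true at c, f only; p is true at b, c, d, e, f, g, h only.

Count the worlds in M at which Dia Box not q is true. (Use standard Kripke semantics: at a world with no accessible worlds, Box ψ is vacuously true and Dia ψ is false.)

Recall that Box ψ holds at a world iff ψ holds at every accessible world, and Dia ψ holds iff ψ holds at some accessible world.
Let φ = Dia Box not q. Evaluate φ at each world:
  a (successors {a, g}): φ is false.
  b (successors {d, g, h}): φ is false.
  c (successors {d, e, g}): φ is false.
  d (successors {b, c, i}): φ is false.
  e (successors {c, g}): φ is false.
  f (successors ∅): φ is false.
  g (successors {a, b, c, e}): φ is false.
  h (successors {b}): φ is false.
  i (successors {d}): φ is false.
For instance, at e:
  At e: Dia Box not q requires Box not q at some successor in {c, g}.
    At c: Box not q is false.
    At g: Box not q is false.
  So Dia Box not q is false at e.
Satisfying worlds: none.

0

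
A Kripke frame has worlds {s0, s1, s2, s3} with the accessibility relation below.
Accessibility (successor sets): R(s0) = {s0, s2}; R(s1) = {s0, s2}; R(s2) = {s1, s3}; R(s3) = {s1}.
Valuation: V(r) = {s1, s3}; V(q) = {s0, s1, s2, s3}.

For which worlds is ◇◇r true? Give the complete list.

s0, s1, s2

Let φ = ◇◇r. Evaluate φ at each world:
  s0 (successors {s0, s2}): φ is true.
  s1 (successors {s0, s2}): φ is true.
  s2 (successors {s1, s3}): φ is true.
  s3 (successors {s1}): φ is false.
For instance, at s3:
  At s3: ◇◇r requires ◇r at some successor in {s1}.
    At s1: ◇r is false.
  So ◇◇r is false at s3.
Satisfying worlds: {s0, s1, s2}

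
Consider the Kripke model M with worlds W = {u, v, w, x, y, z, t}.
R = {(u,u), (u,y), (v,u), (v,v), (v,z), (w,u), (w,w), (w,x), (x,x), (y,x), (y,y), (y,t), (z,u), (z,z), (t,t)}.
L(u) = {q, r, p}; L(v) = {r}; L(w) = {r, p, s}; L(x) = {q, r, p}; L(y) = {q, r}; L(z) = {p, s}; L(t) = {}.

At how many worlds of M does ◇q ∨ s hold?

Let φ = ◇q ∨ s. Evaluate φ at each world:
  u (successors {u, y}): φ is true.
  v (successors {u, v, z}): φ is true.
  w (successors {u, w, x}): φ is true.
  x (successors {x}): φ is true.
  y (successors {x, y, t}): φ is true.
  z (successors {u, z}): φ is true.
  t (successors {t}): φ is false.
For instance, at u:
  At u: ◇q is true, s is false, so ◇q ∨ s is true.
    At u: ◇q requires q at some successor in {u, y}.
      q holds at u, so ◇q is true at u.
Satisfying worlds: {u, v, w, x, y, z}

6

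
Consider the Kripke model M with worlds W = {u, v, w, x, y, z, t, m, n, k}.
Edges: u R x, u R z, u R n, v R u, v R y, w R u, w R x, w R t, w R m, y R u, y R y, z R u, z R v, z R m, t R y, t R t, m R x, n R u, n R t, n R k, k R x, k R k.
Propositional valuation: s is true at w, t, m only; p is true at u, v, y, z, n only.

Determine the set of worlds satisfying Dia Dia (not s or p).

u, v, w, y, z, t, n, k

Let φ = Dia Dia (not s or p). Evaluate φ at each world:
  u (successors {x, z, n}): φ is true.
  v (successors {u, y}): φ is true.
  w (successors {u, x, t, m}): φ is true.
  x (successors ∅): φ is false.
  y (successors {u, y}): φ is true.
  z (successors {u, v, m}): φ is true.
  t (successors {y, t}): φ is true.
  m (successors {x}): φ is false.
  n (successors {u, t, k}): φ is true.
  k (successors {x, k}): φ is true.
For instance, at v:
  At v: Dia Dia (not s or p) requires Dia (not s or p) at some successor in {u, y}.
    Dia (not s or p) holds at u, so Dia Dia (not s or p) is true at v.
      At u: Dia (not s or p) requires not s or p at some successor in {x, z, n}.
        not s or p holds at x, so Dia (not s or p) is true at u.
Satisfying worlds: {u, v, w, y, z, t, n, k}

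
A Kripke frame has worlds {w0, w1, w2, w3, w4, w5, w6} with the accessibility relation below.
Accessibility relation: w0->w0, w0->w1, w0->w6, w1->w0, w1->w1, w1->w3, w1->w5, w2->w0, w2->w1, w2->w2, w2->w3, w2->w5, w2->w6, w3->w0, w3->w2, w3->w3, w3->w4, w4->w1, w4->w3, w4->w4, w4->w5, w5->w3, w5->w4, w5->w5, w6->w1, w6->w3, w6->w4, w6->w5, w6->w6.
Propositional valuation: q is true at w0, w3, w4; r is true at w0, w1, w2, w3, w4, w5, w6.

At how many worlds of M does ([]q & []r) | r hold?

Recall that []ψ holds at a world iff ψ holds at every accessible world, and <>ψ holds iff ψ holds at some accessible world.
Let φ = ([]q & []r) | r. Evaluate φ at each world:
  w0 (successors {w0, w1, w6}): φ is true.
  w1 (successors {w0, w1, w3, w5}): φ is true.
  w2 (successors {w0, w1, w2, w3, w5, w6}): φ is true.
  w3 (successors {w0, w2, w3, w4}): φ is true.
  w4 (successors {w1, w3, w4, w5}): φ is true.
  w5 (successors {w3, w4, w5}): φ is true.
  w6 (successors {w1, w3, w4, w5, w6}): φ is true.
For instance, at w1:
  At w1: []q & []r is false, r is true, so ([]q & []r) | r is true.
    At w1: []q is false, []r is true, so []q & []r is false.
      At w1: []q requires q at every successor {w0, w1, w3, w5}.
        q fails at w1, so []q is false at w1.
      At w1: []r requires r at every successor {w0, w1, w3, w5}.
        At w0: r is true.
        At w1: r is true.
        At w3: r is true.
        At w5: r is true.
      So []r is true at w1.
Satisfying worlds: {w0, w1, w2, w3, w4, w5, w6}

7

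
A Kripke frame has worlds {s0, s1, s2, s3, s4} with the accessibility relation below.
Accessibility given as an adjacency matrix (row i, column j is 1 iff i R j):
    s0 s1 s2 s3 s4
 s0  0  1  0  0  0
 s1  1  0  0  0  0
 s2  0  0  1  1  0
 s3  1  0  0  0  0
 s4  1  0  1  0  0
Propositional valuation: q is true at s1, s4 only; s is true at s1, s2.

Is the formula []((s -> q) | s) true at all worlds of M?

Let φ = []((s -> q) | s). Evaluate φ at each world:
  s0 (successors {s1}): φ is true.
  s1 (successors {s0}): φ is true.
  s2 (successors {s2, s3}): φ is true.
  s3 (successors {s0}): φ is true.
  s4 (successors {s0, s2}): φ is true.
For instance, at s0:
  At s0: []((s -> q) | s) requires (s -> q) | s at every successor {s1}.
    At s1: (s -> q) | s is true.
  So []((s -> q) | s) is true at s0.

Yes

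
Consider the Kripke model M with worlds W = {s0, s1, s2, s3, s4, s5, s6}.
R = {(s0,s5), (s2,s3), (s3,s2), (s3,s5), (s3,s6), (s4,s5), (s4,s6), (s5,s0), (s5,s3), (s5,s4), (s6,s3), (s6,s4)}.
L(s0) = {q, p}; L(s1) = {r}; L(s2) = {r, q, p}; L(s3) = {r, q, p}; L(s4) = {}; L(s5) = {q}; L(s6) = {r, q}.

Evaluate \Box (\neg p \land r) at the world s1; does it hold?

At s1: no accessible worlds, so \Box (\neg p \land r) holds vacuously.

Yes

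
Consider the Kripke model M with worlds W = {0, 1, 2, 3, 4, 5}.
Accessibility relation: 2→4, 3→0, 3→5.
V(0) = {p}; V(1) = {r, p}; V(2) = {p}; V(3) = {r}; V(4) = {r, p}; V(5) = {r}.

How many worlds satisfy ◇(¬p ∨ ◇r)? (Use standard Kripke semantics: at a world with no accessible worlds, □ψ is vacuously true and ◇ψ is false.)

1

Let φ = ◇(¬p ∨ ◇r). Evaluate φ at each world:
  0 (successors ∅): φ is false.
  1 (successors ∅): φ is false.
  2 (successors {4}): φ is false.
  3 (successors {0, 5}): φ is true.
  4 (successors ∅): φ is false.
  5 (successors ∅): φ is false.
For instance, at 2:
  At 2: ◇(¬p ∨ ◇r) requires ¬p ∨ ◇r at some successor in {4}.
    At 4: ¬p ∨ ◇r is false.
  So ◇(¬p ∨ ◇r) is false at 2.
Satisfying worlds: {3}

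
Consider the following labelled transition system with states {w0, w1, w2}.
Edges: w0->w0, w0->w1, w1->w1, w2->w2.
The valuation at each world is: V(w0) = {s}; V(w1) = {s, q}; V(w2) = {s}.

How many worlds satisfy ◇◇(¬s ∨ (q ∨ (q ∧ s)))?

Let φ = ◇◇(¬s ∨ (q ∨ (q ∧ s))). Evaluate φ at each world:
  w0 (successors {w0, w1}): φ is true.
  w1 (successors {w1}): φ is true.
  w2 (successors {w2}): φ is false.
For instance, at w1:
  At w1: ◇◇(¬s ∨ (q ∨ (q ∧ s))) requires ◇(¬s ∨ (q ∨ (q ∧ s))) at some successor in {w1}.
    ◇(¬s ∨ (q ∨ (q ∧ s))) holds at w1, so ◇◇(¬s ∨ (q ∨ (q ∧ s))) is true at w1.
      At w1: ◇(¬s ∨ (q ∨ (q ∧ s))) requires ¬s ∨ (q ∨ (q ∧ s)) at some successor in {w1}.
        ¬s ∨ (q ∨ (q ∧ s)) holds at w1, so ◇(¬s ∨ (q ∨ (q ∧ s))) is true at w1.
Satisfying worlds: {w0, w1}

2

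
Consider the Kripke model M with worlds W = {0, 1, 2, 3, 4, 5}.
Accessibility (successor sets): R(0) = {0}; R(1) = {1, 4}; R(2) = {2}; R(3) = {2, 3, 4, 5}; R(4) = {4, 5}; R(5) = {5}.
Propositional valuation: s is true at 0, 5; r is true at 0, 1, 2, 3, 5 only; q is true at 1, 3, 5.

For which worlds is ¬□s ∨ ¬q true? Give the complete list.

0, 1, 2, 3, 4

Recall that □ψ holds at a world iff ψ holds at every accessible world, and ◇ψ holds iff ψ holds at some accessible world.
Let φ = ¬□s ∨ ¬q. Evaluate φ at each world:
  0 (successors {0}): φ is true.
  1 (successors {1, 4}): φ is true.
  2 (successors {2}): φ is true.
  3 (successors {2, 3, 4, 5}): φ is true.
  4 (successors {4, 5}): φ is true.
  5 (successors {5}): φ is false.
For instance, at 4:
  At 4: ¬□s is true, ¬q is true, so ¬□s ∨ ¬q is true.
    At 4: □s is false, so ¬□s is true.
      At 4: □s requires s at every successor {4, 5}.
        s fails at 4, so □s is false at 4.
Satisfying worlds: {0, 1, 2, 3, 4}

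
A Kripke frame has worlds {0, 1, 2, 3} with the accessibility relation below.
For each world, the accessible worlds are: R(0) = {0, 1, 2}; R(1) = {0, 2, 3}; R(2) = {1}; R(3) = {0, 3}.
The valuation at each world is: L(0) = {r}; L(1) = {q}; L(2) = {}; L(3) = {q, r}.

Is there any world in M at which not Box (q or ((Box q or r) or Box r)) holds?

Let φ = not Box (q or ((Box q or r) or Box r)). Evaluate φ at each world:
  0 (successors {0, 1, 2}): φ is false.
  1 (successors {0, 2, 3}): φ is false.
  2 (successors {1}): φ is false.
  3 (successors {0, 3}): φ is false.
For instance, at 3:
  At 3: Box (q or ((Box q or r) or Box r)) is true, so not Box (q or ((Box q or r) or Box r)) is false.
    At 3: Box (q or ((Box q or r) or Box r)) requires q or ((Box q or r) or Box r) at every successor {0, 3}.
      At 0: q or ((Box q or r) or Box r) is true.
      At 3: q or ((Box q or r) or Box r) is true.
    So Box (q or ((Box q or r) or Box r)) is true at 3.

No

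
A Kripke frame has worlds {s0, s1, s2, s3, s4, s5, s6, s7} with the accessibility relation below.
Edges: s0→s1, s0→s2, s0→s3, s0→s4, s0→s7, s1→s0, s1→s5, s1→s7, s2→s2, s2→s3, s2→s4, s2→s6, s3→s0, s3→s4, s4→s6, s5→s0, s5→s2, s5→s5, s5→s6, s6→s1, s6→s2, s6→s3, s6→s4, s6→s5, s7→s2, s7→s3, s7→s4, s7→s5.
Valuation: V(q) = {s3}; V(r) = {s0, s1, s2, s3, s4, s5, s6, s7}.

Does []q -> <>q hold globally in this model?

Yes

Let φ = []q -> <>q. Evaluate φ at each world:
  s0 (successors {s1, s2, s3, s4, s7}): φ is true.
  s1 (successors {s0, s5, s7}): φ is true.
  s2 (successors {s2, s3, s4, s6}): φ is true.
  s3 (successors {s0, s4}): φ is true.
  s4 (successors {s6}): φ is true.
  s5 (successors {s0, s2, s5, s6}): φ is true.
  s6 (successors {s1, s2, s3, s4, s5}): φ is true.
  s7 (successors {s2, s3, s4, s5}): φ is true.
For instance, at s3:
  At s3: []q is false, <>q is false, so []q -> <>q is true.
    At s3: []q requires q at every successor {s0, s4}.
      q fails at s0, so []q is false at s3.
    At s3: <>q requires q at some successor in {s0, s4}.
      At s0: q is false.
      At s4: q is false.
    So <>q is false at s3.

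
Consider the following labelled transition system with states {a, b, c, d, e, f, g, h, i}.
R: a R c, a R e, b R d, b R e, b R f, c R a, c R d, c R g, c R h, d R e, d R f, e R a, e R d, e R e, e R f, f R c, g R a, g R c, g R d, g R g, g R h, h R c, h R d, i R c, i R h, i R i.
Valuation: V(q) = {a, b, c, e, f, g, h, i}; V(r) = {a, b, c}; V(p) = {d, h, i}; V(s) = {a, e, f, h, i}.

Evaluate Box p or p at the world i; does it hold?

Yes

At i: Box p is false, p is true, so Box p or p is true.
  At i: Box p requires p at every successor {c, h, i}.
    p fails at c, so Box p is false at i.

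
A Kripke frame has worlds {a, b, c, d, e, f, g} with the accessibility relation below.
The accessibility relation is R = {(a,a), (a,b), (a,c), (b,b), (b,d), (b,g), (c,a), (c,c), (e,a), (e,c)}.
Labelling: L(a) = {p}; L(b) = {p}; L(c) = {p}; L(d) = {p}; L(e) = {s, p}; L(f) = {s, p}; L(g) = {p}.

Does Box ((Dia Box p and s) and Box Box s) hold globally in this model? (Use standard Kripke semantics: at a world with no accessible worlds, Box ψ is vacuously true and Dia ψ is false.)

Let φ = Box ((Dia Box p and s) and Box Box s). Evaluate φ at each world:
  a (successors {a, b, c}): φ is false.
  b (successors {b, d, g}): φ is false.
  c (successors {a, c}): φ is false.
  d (successors ∅): φ is true.
  e (successors {a, c}): φ is false.
  f (successors ∅): φ is true.
  g (successors ∅): φ is true.
Detail at a (counterexample):
  At a: Box ((Dia Box p and s) and Box Box s) requires (Dia Box p and s) and Box Box s at every successor {a, b, c}.
    (Dia Box p and s) and Box Box s fails at a, so Box ((Dia Box p and s) and Box Box s) is false at a.
      At a: Dia Box p and s is false, Box Box s is false, so (Dia Box p and s) and Box Box s is false.

No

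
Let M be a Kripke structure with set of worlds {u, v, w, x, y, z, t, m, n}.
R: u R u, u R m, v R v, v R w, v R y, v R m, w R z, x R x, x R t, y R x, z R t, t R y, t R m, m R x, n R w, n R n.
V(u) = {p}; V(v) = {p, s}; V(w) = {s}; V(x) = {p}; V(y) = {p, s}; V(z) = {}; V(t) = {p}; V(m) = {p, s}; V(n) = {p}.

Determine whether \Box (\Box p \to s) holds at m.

Recall that \Box ψ holds at a world iff ψ holds at every accessible world, and \Diamond ψ holds iff ψ holds at some accessible world.
At m: \Box (\Box p \to s) requires \Box p \to s at every successor {x}.
  \Box p \to s fails at x, so \Box (\Box p \to s) is false at m.
    At x: \Box p is true, s is false, so \Box p \to s is false.
      At x: \Box p requires p at every successor {x, t}.
        At x: p is true.
        At t: p is true.
      So \Box p is true at x.

No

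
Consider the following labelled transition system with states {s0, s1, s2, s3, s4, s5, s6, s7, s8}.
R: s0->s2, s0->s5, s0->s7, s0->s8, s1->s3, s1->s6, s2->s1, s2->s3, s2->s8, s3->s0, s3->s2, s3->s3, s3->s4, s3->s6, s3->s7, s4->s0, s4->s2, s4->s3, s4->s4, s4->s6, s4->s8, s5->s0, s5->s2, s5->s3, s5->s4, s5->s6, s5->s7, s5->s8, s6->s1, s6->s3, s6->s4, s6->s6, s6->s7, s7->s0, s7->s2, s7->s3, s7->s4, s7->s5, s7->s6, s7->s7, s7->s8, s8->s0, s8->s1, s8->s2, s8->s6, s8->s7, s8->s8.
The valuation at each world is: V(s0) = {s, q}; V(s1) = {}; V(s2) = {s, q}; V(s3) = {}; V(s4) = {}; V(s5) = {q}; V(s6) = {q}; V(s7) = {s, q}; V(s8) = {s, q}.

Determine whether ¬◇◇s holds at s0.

Recall that ◇ψ holds at a world iff ψ holds at some accessible world.
At s0: ◇◇s is true, so ¬◇◇s is false.
  At s0: ◇◇s requires ◇s at some successor in {s2, s5, s7, s8}.
    ◇s holds at s2, so ◇◇s is true at s0.
      At s2: ◇s requires s at some successor in {s1, s3, s8}.
        s holds at s8, so ◇s is true at s2.

No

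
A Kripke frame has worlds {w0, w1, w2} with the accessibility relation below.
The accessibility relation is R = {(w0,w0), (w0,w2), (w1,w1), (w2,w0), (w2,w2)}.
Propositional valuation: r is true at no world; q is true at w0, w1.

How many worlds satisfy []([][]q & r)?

Let φ = []([][]q & r). Evaluate φ at each world:
  w0 (successors {w0, w2}): φ is false.
  w1 (successors {w1}): φ is false.
  w2 (successors {w0, w2}): φ is false.
For instance, at w0:
  At w0: []([][]q & r) requires [][]q & r at every successor {w0, w2}.
    [][]q & r fails at w0, so []([][]q & r) is false at w0.
      At w0: [][]q is false, r is false, so [][]q & r is false.
Satisfying worlds: none.

0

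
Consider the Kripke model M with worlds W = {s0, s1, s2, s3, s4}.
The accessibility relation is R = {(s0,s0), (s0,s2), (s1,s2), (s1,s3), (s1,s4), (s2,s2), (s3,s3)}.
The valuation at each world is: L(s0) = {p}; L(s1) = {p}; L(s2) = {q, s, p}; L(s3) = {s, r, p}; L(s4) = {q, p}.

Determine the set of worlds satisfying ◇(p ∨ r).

Let φ = ◇(p ∨ r). Evaluate φ at each world:
  s0 (successors {s0, s2}): φ is true.
  s1 (successors {s2, s3, s4}): φ is true.
  s2 (successors {s2}): φ is true.
  s3 (successors {s3}): φ is true.
  s4 (successors ∅): φ is false.
For instance, at s1:
  At s1: ◇(p ∨ r) requires p ∨ r at some successor in {s2, s3, s4}.
    p ∨ r holds at s2, so ◇(p ∨ r) is true at s1.
Satisfying worlds: {s0, s1, s2, s3}

s0, s1, s2, s3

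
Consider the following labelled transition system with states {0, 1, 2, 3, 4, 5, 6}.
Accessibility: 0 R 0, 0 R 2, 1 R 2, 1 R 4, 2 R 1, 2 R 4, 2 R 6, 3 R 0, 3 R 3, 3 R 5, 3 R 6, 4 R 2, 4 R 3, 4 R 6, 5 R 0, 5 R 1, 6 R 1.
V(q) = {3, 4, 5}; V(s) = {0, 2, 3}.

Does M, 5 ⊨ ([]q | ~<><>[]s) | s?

No

At 5: []q | ~<><>[]s is false, s is false, so ([]q | ~<><>[]s) | s is false.
  At 5: []q is false, ~<><>[]s is false, so []q | ~<><>[]s is false.
    At 5: []q requires q at every successor {0, 1}.
      q fails at 0, so []q is false at 5.
    At 5: <><>[]s is true, so ~<><>[]s is false.
      At 5: <><>[]s requires <>[]s at some successor in {0, 1}.
        <>[]s holds at 0, so <><>[]s is true at 5.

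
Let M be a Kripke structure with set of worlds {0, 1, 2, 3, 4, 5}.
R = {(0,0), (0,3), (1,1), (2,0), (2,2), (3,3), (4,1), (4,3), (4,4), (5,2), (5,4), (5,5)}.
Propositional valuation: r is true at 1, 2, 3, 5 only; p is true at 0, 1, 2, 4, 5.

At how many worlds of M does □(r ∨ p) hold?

6

Let φ = □(r ∨ p). Evaluate φ at each world:
  0 (successors {0, 3}): φ is true.
  1 (successors {1}): φ is true.
  2 (successors {0, 2}): φ is true.
  3 (successors {3}): φ is true.
  4 (successors {1, 3, 4}): φ is true.
  5 (successors {2, 4, 5}): φ is true.
For instance, at 0:
  At 0: □(r ∨ p) requires r ∨ p at every successor {0, 3}.
    At 0: r ∨ p is true.
    At 3: r ∨ p is true.
  So □(r ∨ p) is true at 0.
Satisfying worlds: {0, 1, 2, 3, 4, 5}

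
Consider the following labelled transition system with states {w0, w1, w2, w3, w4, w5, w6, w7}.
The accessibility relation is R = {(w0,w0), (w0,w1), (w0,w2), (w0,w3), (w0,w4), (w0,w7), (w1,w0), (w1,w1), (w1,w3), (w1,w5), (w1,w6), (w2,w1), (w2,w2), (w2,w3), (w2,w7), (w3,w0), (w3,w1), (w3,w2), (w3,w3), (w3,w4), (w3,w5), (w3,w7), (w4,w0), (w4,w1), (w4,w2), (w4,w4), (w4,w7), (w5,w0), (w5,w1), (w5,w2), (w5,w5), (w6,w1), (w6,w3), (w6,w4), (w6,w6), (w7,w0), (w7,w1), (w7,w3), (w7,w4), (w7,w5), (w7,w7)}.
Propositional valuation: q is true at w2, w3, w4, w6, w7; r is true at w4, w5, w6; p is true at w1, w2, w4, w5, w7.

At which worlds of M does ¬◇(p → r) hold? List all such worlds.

Let φ = ¬◇(p → r). Evaluate φ at each world:
  w0 (successors {w0, w1, w2, w3, w4, w7}): φ is false.
  w1 (successors {w0, w1, w3, w5, w6}): φ is false.
  w2 (successors {w1, w2, w3, w7}): φ is false.
  w3 (successors {w0, w1, w2, w3, w4, w5, w7}): φ is false.
  w4 (successors {w0, w1, w2, w4, w7}): φ is false.
  w5 (successors {w0, w1, w2, w5}): φ is false.
  w6 (successors {w1, w3, w4, w6}): φ is false.
  w7 (successors {w0, w1, w3, w4, w5, w7}): φ is false.
For instance, at w1:
  At w1: ◇(p → r) is true, so ¬◇(p → r) is false.
    At w1: ◇(p → r) requires p → r at some successor in {w0, w1, w3, w5, w6}.
      p → r holds at w0, so ◇(p → r) is true at w1.
Satisfying worlds: none.

none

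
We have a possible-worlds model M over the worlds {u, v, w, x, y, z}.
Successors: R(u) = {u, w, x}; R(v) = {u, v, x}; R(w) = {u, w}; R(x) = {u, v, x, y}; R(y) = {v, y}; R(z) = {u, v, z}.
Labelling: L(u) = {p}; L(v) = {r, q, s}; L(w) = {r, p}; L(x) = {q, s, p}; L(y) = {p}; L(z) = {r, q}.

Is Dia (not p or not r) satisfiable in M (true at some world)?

Let φ = Dia (not p or not r). Evaluate φ at each world:
  u (successors {u, w, x}): φ is true.
  v (successors {u, v, x}): φ is true.
  w (successors {u, w}): φ is true.
  x (successors {u, v, x, y}): φ is true.
  y (successors {v, y}): φ is true.
  z (successors {u, v, z}): φ is true.
Detail at u (witness):
  At u: Dia (not p or not r) requires not p or not r at some successor in {u, w, x}.
    not p or not r holds at u, so Dia (not p or not r) is true at u.

Yes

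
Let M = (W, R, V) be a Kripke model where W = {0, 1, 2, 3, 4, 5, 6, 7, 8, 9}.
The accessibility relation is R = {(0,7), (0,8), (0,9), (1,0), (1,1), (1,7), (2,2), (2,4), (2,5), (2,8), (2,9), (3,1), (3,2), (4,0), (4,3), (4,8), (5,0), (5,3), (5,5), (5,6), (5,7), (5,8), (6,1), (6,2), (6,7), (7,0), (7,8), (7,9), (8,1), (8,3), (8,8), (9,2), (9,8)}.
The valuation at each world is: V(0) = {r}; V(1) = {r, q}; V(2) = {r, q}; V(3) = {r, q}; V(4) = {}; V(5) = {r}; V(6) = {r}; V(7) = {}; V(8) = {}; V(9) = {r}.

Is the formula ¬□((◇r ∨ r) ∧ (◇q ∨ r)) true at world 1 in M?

Yes

Recall that □ψ holds at a world iff ψ holds at every accessible world, and ◇ψ holds iff ψ holds at some accessible world.
At 1: □((◇r ∨ r) ∧ (◇q ∨ r)) is false, so ¬□((◇r ∨ r) ∧ (◇q ∨ r)) is true.
  At 1: □((◇r ∨ r) ∧ (◇q ∨ r)) requires (◇r ∨ r) ∧ (◇q ∨ r) at every successor {0, 1, 7}.
    (◇r ∨ r) ∧ (◇q ∨ r) fails at 7, so □((◇r ∨ r) ∧ (◇q ∨ r)) is false at 1.
      At 7: ◇r ∨ r is true, ◇q ∨ r is false, so (◇r ∨ r) ∧ (◇q ∨ r) is false.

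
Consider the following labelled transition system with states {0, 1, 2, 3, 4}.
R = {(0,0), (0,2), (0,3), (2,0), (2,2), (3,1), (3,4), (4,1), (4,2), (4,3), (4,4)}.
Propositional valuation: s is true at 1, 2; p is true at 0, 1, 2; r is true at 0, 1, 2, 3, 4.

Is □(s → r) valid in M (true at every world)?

Let φ = □(s → r). Evaluate φ at each world:
  0 (successors {0, 2, 3}): φ is true.
  1 (successors ∅): φ is true.
  2 (successors {0, 2}): φ is true.
  3 (successors {1, 4}): φ is true.
  4 (successors {1, 2, 3, 4}): φ is true.
For instance, at 0:
  At 0: □(s → r) requires s → r at every successor {0, 2, 3}.
    At 0: s → r is true.
    At 2: s → r is true.
    At 3: s → r is true.
  So □(s → r) is true at 0.

Yes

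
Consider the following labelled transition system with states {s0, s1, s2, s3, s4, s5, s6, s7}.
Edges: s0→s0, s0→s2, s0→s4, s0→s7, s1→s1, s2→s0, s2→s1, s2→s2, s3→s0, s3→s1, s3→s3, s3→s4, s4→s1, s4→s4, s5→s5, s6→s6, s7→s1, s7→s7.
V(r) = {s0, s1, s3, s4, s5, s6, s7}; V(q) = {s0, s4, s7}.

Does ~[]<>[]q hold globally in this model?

Yes

Recall that []ψ holds at a world iff ψ holds at every accessible world, and <>ψ holds iff ψ holds at some accessible world.
Let φ = ~[]<>[]q. Evaluate φ at each world:
  s0 (successors {s0, s2, s4, s7}): φ is true.
  s1 (successors {s1}): φ is true.
  s2 (successors {s0, s1, s2}): φ is true.
  s3 (successors {s0, s1, s3, s4}): φ is true.
  s4 (successors {s1, s4}): φ is true.
  s5 (successors {s5}): φ is true.
  s6 (successors {s6}): φ is true.
  s7 (successors {s1, s7}): φ is true.
For instance, at s2:
  At s2: []<>[]q is false, so ~[]<>[]q is true.
    At s2: []<>[]q requires <>[]q at every successor {s0, s1, s2}.
      <>[]q fails at s0, so []<>[]q is false at s2.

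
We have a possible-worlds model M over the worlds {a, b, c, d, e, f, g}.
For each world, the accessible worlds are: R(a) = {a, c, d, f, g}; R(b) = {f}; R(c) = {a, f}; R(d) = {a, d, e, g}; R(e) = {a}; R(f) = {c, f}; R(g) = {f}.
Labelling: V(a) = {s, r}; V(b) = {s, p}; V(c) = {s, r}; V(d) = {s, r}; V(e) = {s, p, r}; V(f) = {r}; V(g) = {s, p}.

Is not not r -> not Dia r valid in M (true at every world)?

No

Let φ = not not r -> not Dia r. Evaluate φ at each world:
  a (successors {a, c, d, f, g}): φ is false.
  b (successors {f}): φ is true.
  c (successors {a, f}): φ is false.
  d (successors {a, d, e, g}): φ is false.
  e (successors {a}): φ is false.
  f (successors {c, f}): φ is false.
  g (successors {f}): φ is true.
Detail at a (counterexample):
  At a: not not r is true, not Dia r is false, so not not r -> not Dia r is false.
    At a: Dia r is true, so not Dia r is false.
      At a: Dia r requires r at some successor in {a, c, d, f, g}.
        r holds at a, so Dia r is true at a.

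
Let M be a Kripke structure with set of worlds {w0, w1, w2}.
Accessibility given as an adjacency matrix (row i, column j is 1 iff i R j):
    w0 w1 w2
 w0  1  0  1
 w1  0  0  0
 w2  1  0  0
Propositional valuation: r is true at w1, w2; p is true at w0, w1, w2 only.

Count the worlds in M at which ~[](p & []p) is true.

0

Let φ = ~[](p & []p). Evaluate φ at each world:
  w0 (successors {w0, w2}): φ is false.
  w1 (successors ∅): φ is false.
  w2 (successors {w0}): φ is false.
For instance, at w0:
  At w0: [](p & []p) is true, so ~[](p & []p) is false.
    At w0: [](p & []p) requires p & []p at every successor {w0, w2}.
      At w0: p & []p is true.
      At w2: p & []p is true.
    So [](p & []p) is true at w0.
Satisfying worlds: none.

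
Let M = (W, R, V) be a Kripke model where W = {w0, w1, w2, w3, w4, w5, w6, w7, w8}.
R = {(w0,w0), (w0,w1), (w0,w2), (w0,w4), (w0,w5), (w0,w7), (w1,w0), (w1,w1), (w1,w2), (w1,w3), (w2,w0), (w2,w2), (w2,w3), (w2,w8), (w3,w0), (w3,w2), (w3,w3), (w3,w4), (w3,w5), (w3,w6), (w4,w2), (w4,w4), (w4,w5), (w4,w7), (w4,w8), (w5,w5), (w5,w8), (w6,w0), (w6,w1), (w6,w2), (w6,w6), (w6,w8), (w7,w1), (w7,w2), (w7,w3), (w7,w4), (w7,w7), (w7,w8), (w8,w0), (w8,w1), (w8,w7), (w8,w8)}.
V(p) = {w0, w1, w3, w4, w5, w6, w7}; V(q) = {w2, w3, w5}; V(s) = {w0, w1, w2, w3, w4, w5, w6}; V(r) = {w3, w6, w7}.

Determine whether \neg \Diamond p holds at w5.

No

At w5: \Diamond p is true, so \neg \Diamond p is false.
  At w5: \Diamond p requires p at some successor in {w5, w8}.
    p holds at w5, so \Diamond p is true at w5.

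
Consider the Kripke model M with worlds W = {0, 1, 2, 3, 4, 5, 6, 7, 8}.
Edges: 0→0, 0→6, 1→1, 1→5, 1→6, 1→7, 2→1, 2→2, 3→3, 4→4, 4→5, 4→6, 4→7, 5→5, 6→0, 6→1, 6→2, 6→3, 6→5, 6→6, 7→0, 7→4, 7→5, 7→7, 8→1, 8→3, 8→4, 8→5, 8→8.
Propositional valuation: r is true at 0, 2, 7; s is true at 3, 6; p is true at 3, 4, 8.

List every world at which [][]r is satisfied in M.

Let φ = [][]r. Evaluate φ at each world:
  0 (successors {0, 6}): φ is false.
  1 (successors {1, 5, 6, 7}): φ is false.
  2 (successors {1, 2}): φ is false.
  3 (successors {3}): φ is false.
  4 (successors {4, 5, 6, 7}): φ is false.
  5 (successors {5}): φ is false.
  6 (successors {0, 1, 2, 3, 5, 6}): φ is false.
  7 (successors {0, 4, 5, 7}): φ is false.
  8 (successors {1, 3, 4, 5, 8}): φ is false.
For instance, at 3:
  At 3: [][]r requires []r at every successor {3}.
    []r fails at 3, so [][]r is false at 3.
      At 3: []r requires r at every successor {3}.
        r fails at 3, so []r is false at 3.
Satisfying worlds: none.

none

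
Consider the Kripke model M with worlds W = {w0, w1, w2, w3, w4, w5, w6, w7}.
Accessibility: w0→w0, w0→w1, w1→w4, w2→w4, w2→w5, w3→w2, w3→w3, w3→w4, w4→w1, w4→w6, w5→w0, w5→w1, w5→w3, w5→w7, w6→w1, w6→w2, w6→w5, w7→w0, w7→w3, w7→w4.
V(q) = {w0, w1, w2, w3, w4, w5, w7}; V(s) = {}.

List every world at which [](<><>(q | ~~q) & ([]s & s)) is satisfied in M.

Recall that []ψ holds at a world iff ψ holds at every accessible world, and <>ψ holds iff ψ holds at some accessible world.
Let φ = [](<><>(q | ~~q) & ([]s & s)). Evaluate φ at each world:
  w0 (successors {w0, w1}): φ is false.
  w1 (successors {w4}): φ is false.
  w2 (successors {w4, w5}): φ is false.
  w3 (successors {w2, w3, w4}): φ is false.
  w4 (successors {w1, w6}): φ is false.
  w5 (successors {w0, w1, w3, w7}): φ is false.
  w6 (successors {w1, w2, w5}): φ is false.
  w7 (successors {w0, w3, w4}): φ is false.
For instance, at w4:
  At w4: [](<><>(q | ~~q) & ([]s & s)) requires <><>(q | ~~q) & ([]s & s) at every successor {w1, w6}.
    <><>(q | ~~q) & ([]s & s) fails at w1, so [](<><>(q | ~~q) & ([]s & s)) is false at w4.
      At w1: <><>(q | ~~q) is true, []s & s is false, so <><>(q | ~~q) & ([]s & s) is false.
Satisfying worlds: none.

none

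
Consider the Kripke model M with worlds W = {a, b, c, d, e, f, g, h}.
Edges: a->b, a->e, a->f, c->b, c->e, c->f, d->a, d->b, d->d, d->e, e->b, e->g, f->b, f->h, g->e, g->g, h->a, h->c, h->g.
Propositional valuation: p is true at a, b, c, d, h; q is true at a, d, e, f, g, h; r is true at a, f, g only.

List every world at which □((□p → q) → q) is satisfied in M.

a, b, c, d, e, f, g

Let φ = □((□p → q) → q). Evaluate φ at each world:
  a (successors {b, e, f}): φ is true.
  b (successors ∅): φ is true.
  c (successors {b, e, f}): φ is true.
  d (successors {a, b, d, e}): φ is true.
  e (successors {b, g}): φ is true.
  f (successors {b, h}): φ is true.
  g (successors {e, g}): φ is true.
  h (successors {a, c, g}): φ is false.
For instance, at a:
  At a: □((□p → q) → q) requires (□p → q) → q at every successor {b, e, f}.
      At b: □p → q is false, q is false, so (□p → q) → q is true.
      At e: □p → q is true, q is true, so (□p → q) → q is true.
      At f: □p → q is true, q is true, so (□p → q) → q is true.
  So □((□p → q) → q) is true at a.
Satisfying worlds: {a, b, c, d, e, f, g}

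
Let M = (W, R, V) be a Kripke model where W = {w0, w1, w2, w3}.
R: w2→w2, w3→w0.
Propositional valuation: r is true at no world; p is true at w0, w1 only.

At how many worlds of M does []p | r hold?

Let φ = []p | r. Evaluate φ at each world:
  w0 (successors ∅): φ is true.
  w1 (successors ∅): φ is true.
  w2 (successors {w2}): φ is false.
  w3 (successors {w0}): φ is true.
For instance, at w3:
  At w3: []p is true, r is false, so []p | r is true.
    At w3: []p requires p at every successor {w0}.
      At w0: p is true.
    So []p is true at w3.
Satisfying worlds: {w0, w1, w3}

3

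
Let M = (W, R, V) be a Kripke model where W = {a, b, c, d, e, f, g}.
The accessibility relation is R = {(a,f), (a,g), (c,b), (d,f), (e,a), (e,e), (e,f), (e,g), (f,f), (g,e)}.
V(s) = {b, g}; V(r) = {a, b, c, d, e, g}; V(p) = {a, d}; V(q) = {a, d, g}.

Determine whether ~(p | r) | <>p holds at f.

Yes

At f: ~(p | r) is true, <>p is false, so ~(p | r) | <>p is true.
  At f: <>p requires p at some successor in {f}.
    At f: p is false.
  So <>p is false at f.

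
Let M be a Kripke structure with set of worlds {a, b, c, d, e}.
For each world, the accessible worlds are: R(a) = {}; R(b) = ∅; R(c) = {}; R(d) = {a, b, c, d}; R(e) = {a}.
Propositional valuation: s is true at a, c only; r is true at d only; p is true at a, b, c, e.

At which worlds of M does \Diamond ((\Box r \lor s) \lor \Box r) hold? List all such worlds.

d, e

Let φ = \Diamond ((\Box r \lor s) \lor \Box r). Evaluate φ at each world:
  a (successors ∅): φ is false.
  b (successors ∅): φ is false.
  c (successors ∅): φ is false.
  d (successors {a, b, c, d}): φ is true.
  e (successors {a}): φ is true.
For instance, at e:
  At e: \Diamond ((\Box r \lor s) \lor \Box r) requires (\Box r \lor s) \lor \Box r at some successor in {a}.
    (\Box r \lor s) \lor \Box r holds at a, so \Diamond ((\Box r \lor s) \lor \Box r) is true at e.
      At a: \Box r \lor s is true, \Box r is true, so (\Box r \lor s) \lor \Box r is true.
Satisfying worlds: {d, e}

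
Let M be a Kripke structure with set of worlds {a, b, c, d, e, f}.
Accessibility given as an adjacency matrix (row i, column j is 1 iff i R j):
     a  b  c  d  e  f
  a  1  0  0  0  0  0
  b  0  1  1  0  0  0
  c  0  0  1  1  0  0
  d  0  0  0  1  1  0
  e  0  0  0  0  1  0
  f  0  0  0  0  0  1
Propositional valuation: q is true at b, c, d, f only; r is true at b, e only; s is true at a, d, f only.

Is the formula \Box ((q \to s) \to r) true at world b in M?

At b: \Box ((q \to s) \to r) requires (q \to s) \to r at every successor {b, c}.
  At b: (q \to s) \to r is true.
  At c: (q \to s) \to r is true.
So \Box ((q \to s) \to r) is true at b.

Yes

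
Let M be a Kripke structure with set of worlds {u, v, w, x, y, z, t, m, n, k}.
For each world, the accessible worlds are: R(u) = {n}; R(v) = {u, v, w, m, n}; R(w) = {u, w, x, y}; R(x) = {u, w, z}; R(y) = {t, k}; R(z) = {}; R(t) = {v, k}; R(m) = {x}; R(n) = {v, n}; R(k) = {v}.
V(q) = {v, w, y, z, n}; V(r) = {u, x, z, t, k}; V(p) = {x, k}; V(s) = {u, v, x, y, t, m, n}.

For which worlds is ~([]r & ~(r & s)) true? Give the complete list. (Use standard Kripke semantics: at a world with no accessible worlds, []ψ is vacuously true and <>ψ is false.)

u, v, w, x, t, n, k

Let φ = ~([]r & ~(r & s)). Evaluate φ at each world:
  u (successors {n}): φ is true.
  v (successors {u, v, w, m, n}): φ is true.
  w (successors {u, w, x, y}): φ is true.
  x (successors {u, w, z}): φ is true.
  y (successors {t, k}): φ is false.
  z (successors ∅): φ is false.
  t (successors {v, k}): φ is true.
  m (successors {x}): φ is false.
  n (successors {v, n}): φ is true.
  k (successors {v}): φ is true.
For instance, at y:
  At y: []r & ~(r & s) is true, so ~([]r & ~(r & s)) is false.
    At y: []r is true, ~(r & s) is true, so []r & ~(r & s) is true.
      At y: []r requires r at every successor {t, k}.
        At t: r is true.
        At k: r is true.
      So []r is true at y.
Satisfying worlds: {u, v, w, x, t, n, k}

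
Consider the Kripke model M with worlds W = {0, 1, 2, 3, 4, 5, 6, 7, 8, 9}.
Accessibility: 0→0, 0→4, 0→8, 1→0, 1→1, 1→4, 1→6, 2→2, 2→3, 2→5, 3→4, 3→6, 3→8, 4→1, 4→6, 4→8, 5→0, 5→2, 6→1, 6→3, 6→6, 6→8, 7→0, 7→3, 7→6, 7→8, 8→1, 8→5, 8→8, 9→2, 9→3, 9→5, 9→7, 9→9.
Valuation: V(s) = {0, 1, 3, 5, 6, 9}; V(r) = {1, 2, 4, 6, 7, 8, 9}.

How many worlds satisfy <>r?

10

Let φ = <>r. Evaluate φ at each world:
  0 (successors {0, 4, 8}): φ is true.
  1 (successors {0, 1, 4, 6}): φ is true.
  2 (successors {2, 3, 5}): φ is true.
  3 (successors {4, 6, 8}): φ is true.
  4 (successors {1, 6, 8}): φ is true.
  5 (successors {0, 2}): φ is true.
  6 (successors {1, 3, 6, 8}): φ is true.
  7 (successors {0, 3, 6, 8}): φ is true.
  8 (successors {1, 5, 8}): φ is true.
  9 (successors {2, 3, 5, 7, 9}): φ is true.
For instance, at 8:
  At 8: <>r requires r at some successor in {1, 5, 8}.
    r holds at 1, so <>r is true at 8.
Satisfying worlds: {0, 1, 2, 3, 4, 5, 6, 7, 8, 9}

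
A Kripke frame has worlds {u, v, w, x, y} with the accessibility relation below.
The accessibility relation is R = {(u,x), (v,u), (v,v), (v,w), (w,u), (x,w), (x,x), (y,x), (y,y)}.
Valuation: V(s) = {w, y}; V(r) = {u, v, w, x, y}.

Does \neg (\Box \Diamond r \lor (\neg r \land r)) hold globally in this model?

Let φ = \neg (\Box \Diamond r \lor (\neg r \land r)). Evaluate φ at each world:
  u (successors {x}): φ is false.
  v (successors {u, v, w}): φ is false.
  w (successors {u}): φ is false.
  x (successors {w, x}): φ is false.
  y (successors {x, y}): φ is false.
Detail at u (counterexample):
  At u: \Box \Diamond r \lor (\neg r \land r) is true, so \neg (\Box \Diamond r \lor (\neg r \land r)) is false.
    At u: \Box \Diamond r is true, \neg r \land r is false, so \Box \Diamond r \lor (\neg r \land r) is true.
      At u: \Box \Diamond r requires \Diamond r at every successor {x}.
        At x: \Diamond r is true.
      So \Box \Diamond r is true at u.

No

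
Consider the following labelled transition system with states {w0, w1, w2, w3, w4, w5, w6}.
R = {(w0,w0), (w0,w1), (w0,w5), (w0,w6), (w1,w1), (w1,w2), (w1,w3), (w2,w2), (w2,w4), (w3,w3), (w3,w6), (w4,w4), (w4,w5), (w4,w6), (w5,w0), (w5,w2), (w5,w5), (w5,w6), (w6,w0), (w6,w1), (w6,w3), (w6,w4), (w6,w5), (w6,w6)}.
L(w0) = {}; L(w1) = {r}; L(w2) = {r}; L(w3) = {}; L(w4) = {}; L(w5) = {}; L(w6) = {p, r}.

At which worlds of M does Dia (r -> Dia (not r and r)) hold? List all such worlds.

w0, w1, w2, w3, w4, w5, w6

Recall that Dia ψ holds at a world iff ψ holds at some accessible world.
Let φ = Dia (r -> Dia (not r and r)). Evaluate φ at each world:
  w0 (successors {w0, w1, w5, w6}): φ is true.
  w1 (successors {w1, w2, w3}): φ is true.
  w2 (successors {w2, w4}): φ is true.
  w3 (successors {w3, w6}): φ is true.
  w4 (successors {w4, w5, w6}): φ is true.
  w5 (successors {w0, w2, w5, w6}): φ is true.
  w6 (successors {w0, w1, w3, w4, w5, w6}): φ is true.
For instance, at w6:
  At w6: Dia (r -> Dia (not r and r)) requires r -> Dia (not r and r) at some successor in {w0, w1, w3, w4, w5, w6}.
    r -> Dia (not r and r) holds at w0, so Dia (r -> Dia (not r and r)) is true at w6.
      At w0: r is false, Dia (not r and r) is false, so r -> Dia (not r and r) is true.
Satisfying worlds: {w0, w1, w2, w3, w4, w5, w6}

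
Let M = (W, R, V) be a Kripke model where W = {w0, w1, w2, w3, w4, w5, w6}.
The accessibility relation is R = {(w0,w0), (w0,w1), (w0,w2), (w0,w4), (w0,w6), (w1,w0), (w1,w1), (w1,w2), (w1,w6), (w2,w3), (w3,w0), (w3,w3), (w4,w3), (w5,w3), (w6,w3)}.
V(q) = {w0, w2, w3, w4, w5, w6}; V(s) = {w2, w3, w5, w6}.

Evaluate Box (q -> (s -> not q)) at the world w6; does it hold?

At w6: Box (q -> (s -> not q)) requires q -> (s -> not q) at every successor {w3}.
  q -> (s -> not q) fails at w3, so Box (q -> (s -> not q)) is false at w6.

No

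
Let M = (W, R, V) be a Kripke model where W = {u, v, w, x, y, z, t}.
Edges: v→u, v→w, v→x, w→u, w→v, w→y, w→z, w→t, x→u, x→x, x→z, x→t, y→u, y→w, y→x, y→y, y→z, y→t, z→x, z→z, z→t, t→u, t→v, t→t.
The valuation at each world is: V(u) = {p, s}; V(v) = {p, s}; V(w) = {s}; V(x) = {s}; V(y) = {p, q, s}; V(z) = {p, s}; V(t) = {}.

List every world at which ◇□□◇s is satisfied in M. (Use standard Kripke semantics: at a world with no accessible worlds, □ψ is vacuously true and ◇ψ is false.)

Let φ = ◇□□◇s. Evaluate φ at each world:
  u (successors ∅): φ is false.
  v (successors {u, w, x}): φ is true.
  w (successors {u, v, y, z, t}): φ is true.
  x (successors {u, x, z, t}): φ is true.
  y (successors {u, w, x, y, z, t}): φ is true.
  z (successors {x, z, t}): φ is false.
  t (successors {u, v, t}): φ is true.
For instance, at t:
  At t: ◇□□◇s requires □□◇s at some successor in {u, v, t}.
    □□◇s holds at u, so ◇□□◇s is true at t.
      At u: no accessible worlds, so □□◇s holds vacuously.
Satisfying worlds: {v, w, x, y, t}

v, w, x, y, t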